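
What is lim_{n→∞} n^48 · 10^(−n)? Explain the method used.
lim = 0

Exponentials with base > 1 dominate every fixed polynomial: for any fixed c, n^c / 10^n → 0 as n → ∞ (e.g. by the ratio test, or by writing 10^n = e^(n ln 10) and noting e^(n ln 10) / n^c → ∞). Hence n^48 · 10^(−n) = n^48 / 10^n → 0.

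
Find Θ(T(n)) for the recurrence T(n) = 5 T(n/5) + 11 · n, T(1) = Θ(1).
T(n) = Θ(n log n)

log_5 5 = 1, and f(n) = 11 · n = Θ(n^(log_5 5)). This is Case 2 of the master theorem: T(n) = Θ(f(n) · log n) = Θ(n log n).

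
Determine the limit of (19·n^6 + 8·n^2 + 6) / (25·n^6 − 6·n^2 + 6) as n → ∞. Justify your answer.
lim = 19/25

For large n the leading n^6 terms dominate both numerator and denominator. Dividing top and bottom by n^6, every other term tends to 0, leaving 19/25.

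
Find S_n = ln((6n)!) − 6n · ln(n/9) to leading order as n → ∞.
S_n ~ 6n · (ln 54 − 1) + O(ln n)

Stirling: ln((6n)!) = 6n ln(6n) − 6n + O(ln n).
  S_n = 6n ln(6n) − 6n − 6n ln(n/9) + O(ln n)
      = 6n ln(6n) − 6n ln n + 6n ln 9 − 6n + O(ln n)
      = 6n ln 6 + 6n ln 9 − 6n + O(ln n)
      = 6n (ln 54 − 1) + O(ln n).
Numerically ln(54) − 1 ≈ 2.9890.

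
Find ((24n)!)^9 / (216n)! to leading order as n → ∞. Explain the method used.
((24n)!)^9/(216n)! ~ ((2π·24n)^(8/2) / 3) · 9^(−9·24n)  →  0

Write N = 24n. Stirling: N! ~ sqrt(2π N)(N/e)^N and (9N)! ~ sqrt(2π·9N)·(9N/e)^(9N).
  (N!)^9/(9N)! ~ (2π N)^(9/2) (N/e)^(9N) / [sqrt(2π·9N) (9N/e)^(9N)]
     = (2π N)^(9/2) / sqrt(2π·9N) · (N/(9N))^(9N)
     = (2π N)^((9−1)/2) / 3 · 9^(−9N).
Since 9^9 > 1, the factor 9^(−9N) decays exponentially, so the ratio → 0. Substituting N = 24n gives the stated form.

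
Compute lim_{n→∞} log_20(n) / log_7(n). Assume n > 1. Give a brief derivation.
lim = ln(7) / ln(20) = log_20(7)

Change of base: log_20(n) = ln n / ln 20 and log_7(n) = ln n / ln 7. The ratio is (ln n / ln 20) · (ln 7 / ln n) = ln 7 / ln 20, a constant independent of n. So the limit is ln 7 / ln 20 = log_20(7).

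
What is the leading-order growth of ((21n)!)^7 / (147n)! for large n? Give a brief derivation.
((21n)!)^7/(147n)! ~ ((2π·21n)^(6/2) / sqrt(7)) · 7^(−7·21n)  →  0

Write N = 21n. Stirling: N! ~ sqrt(2π N)(N/e)^N and (7N)! ~ sqrt(2π·7N)·(7N/e)^(7N).
  (N!)^7/(7N)! ~ (2π N)^(7/2) (N/e)^(7N) / [sqrt(2π·7N) (7N/e)^(7N)]
     = (2π N)^(7/2) / sqrt(2π·7N) · (N/(7N))^(7N)
     = (2π N)^((7−1)/2) / sqrt(7) · 7^(−7N).
Since 7^7 > 1, the factor 7^(−7N) decays exponentially, so the ratio → 0. Substituting N = 21n gives the stated form.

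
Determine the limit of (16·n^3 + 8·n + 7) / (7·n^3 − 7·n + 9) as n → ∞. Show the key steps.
lim = 16/7

For large n the leading n^3 terms dominate both numerator and denominator. Dividing top and bottom by n^3, every other term tends to 0, leaving 16/7.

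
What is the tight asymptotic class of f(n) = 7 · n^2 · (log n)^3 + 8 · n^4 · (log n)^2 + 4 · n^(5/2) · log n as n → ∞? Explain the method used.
f(n) ∈ Θ(n^4 · (log n)^2)

Compare the terms by growth order. For large n, n^a · (log n)^b dominates n^a' · (log n)^b' iff a > a', or (a = a' and b > b'). Ranking the 3 terms shows the dominant one is 8 · n^4 · (log n)^2. Hence f(n) ∈ Θ(n^4 · (log n)^2).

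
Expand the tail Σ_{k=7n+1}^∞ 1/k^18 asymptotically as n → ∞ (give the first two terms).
Σ_{k>7n} 1/k^18 = 1/(17 · (7n)^17) − 1/(2 · (7n)^18) + O(1/(7n)^19)

Compare to the integral: ∫_{7n}^∞ x^(−18) dx = [−x^(−17)/17]_{7n}^∞ = 1/((18−1)·(7n)^17). The Euler-Maclaurin correction adds −f(7n)/2 = −1/(2·(7n)^18). Euler-Maclaurin then gives
  Σ_{k>7n} 1/k^18 = ∫_{7n}^∞ dx/x^18 − 1/(2·(7n)^18) + O(1/(7n)^19).
(Equivalently this is ζ(18) − Σ_{k≤7n} 1/k^18.)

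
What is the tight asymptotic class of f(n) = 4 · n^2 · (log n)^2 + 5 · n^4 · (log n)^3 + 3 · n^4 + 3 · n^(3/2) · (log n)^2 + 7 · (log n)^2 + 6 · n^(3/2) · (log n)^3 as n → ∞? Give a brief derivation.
f(n) ∈ Θ(n^4 · (log n)^3)

Compare the terms by growth order. For large n, n^a · (log n)^b dominates n^a' · (log n)^b' iff a > a', or (a = a' and b > b'). Ranking the 6 terms shows the dominant one is 5 · n^4 · (log n)^3. Hence f(n) ∈ Θ(n^4 · (log n)^3).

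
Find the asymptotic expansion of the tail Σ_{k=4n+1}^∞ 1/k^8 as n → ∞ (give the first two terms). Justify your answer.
Σ_{k>4n} 1/k^8 = 1/(7 · (4n)^7) − 1/(2 · (4n)^8) + O(1/(4n)^9)

Compare to the integral: ∫_{4n}^∞ x^(−8) dx = [−x^(−7)/7]_{4n}^∞ = 1/((8−1)·(4n)^7). The Euler-Maclaurin correction adds −f(4n)/2 = −1/(2·(4n)^8). Euler-Maclaurin then gives
  Σ_{k>4n} 1/k^8 = ∫_{4n}^∞ dx/x^8 − 1/(2·(4n)^8) + O(1/(4n)^9).
(Equivalently this is ζ(8) − Σ_{k≤4n} 1/k^8.)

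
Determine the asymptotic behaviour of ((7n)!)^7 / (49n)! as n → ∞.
((7n)!)^7/(49n)! ~ ((2π·7n)^(6/2) / sqrt(7)) · 7^(−7·7n)  →  0

Write N = 7n. Stirling: N! ~ sqrt(2π N)(N/e)^N and (7N)! ~ sqrt(2π·7N)·(7N/e)^(7N).
  (N!)^7/(7N)! ~ (2π N)^(7/2) (N/e)^(7N) / [sqrt(2π·7N) (7N/e)^(7N)]
     = (2π N)^(7/2) / sqrt(2π·7N) · (N/(7N))^(7N)
     = (2π N)^((7−1)/2) / sqrt(7) · 7^(−7N).
Since 7^7 > 1, the factor 7^(−7N) decays exponentially, so the ratio → 0. Substituting N = 7n gives the stated form.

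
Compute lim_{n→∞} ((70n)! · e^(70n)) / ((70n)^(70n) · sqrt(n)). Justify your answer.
lim = sqrt(2π·70)

Stirling: (70n)! ~ sqrt(2π·70n) · (70n/e)^(70n). Hence
  (70n)! · e^(70n) / (70n)^(70n) ~ sqrt(2π·70n).
Dividing by sqrt(n): sqrt(2π·70n) / sqrt(n) = sqrt(2π·70) · n^((1−1)/2), so the limit is sqrt(2π·70).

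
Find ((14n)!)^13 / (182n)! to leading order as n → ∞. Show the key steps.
((14n)!)^13/(182n)! ~ ((2π·14n)^(12/2) / sqrt(13)) · 13^(−13·14n)  →  0

Write N = 14n. Stirling: N! ~ sqrt(2π N)(N/e)^N and (13N)! ~ sqrt(2π·13N)·(13N/e)^(13N).
  (N!)^13/(13N)! ~ (2π N)^(13/2) (N/e)^(13N) / [sqrt(2π·13N) (13N/e)^(13N)]
     = (2π N)^(13/2) / sqrt(2π·13N) · (N/(13N))^(13N)
     = (2π N)^((13−1)/2) / sqrt(13) · 13^(−13N).
Since 13^13 > 1, the factor 13^(−13N) decays exponentially, so the ratio → 0. Substituting N = 14n gives the stated form.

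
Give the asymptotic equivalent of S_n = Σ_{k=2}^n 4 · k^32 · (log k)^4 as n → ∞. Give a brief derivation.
S_n ~ 4 · n^33 · (log n)^4 / 33

By integral comparison, S_n = ∫_1^n 4 · x^32 · (log x)^4 dx + O(n^32 · (log n)^4). For the integral, the leading term of ∫_1^n x^32 (log x)^4 dx is n^33/33 · (log n)^4 (by repeated integration by parts; each step lowers the log-exponent and produces a relatively O(1/log n) correction). Hence S_n ~ 4 · n^33 · (log n)^4 / 33.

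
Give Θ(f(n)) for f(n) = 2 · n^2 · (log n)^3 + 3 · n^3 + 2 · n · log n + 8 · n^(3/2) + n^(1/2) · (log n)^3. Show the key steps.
f(n) ∈ Θ(n^3)

Compare the terms by growth order. For large n, n^a · (log n)^b dominates n^a' · (log n)^b' iff a > a', or (a = a' and b > b'). Ranking the 5 terms shows the dominant one is 3 · n^3. Hence f(n) ∈ Θ(n^3).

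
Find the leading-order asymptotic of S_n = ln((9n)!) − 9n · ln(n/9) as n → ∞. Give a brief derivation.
S_n ~ 9n · (ln 81 − 1) + O(ln n)

Stirling: ln((9n)!) = 9n ln(9n) − 9n + O(ln n).
  S_n = 9n ln(9n) − 9n − 9n ln(n/9) + O(ln n)
      = 9n ln(9n) − 9n ln n + 9n ln 9 − 9n + O(ln n)
      = 9n ln 9 + 9n ln 9 − 9n + O(ln n)
      = 9n (ln 81 − 1) + O(ln n).
Numerically ln(81) − 1 ≈ 3.3944.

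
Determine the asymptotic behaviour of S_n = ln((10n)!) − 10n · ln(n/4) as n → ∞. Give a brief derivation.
S_n ~ 10n · (ln 40 − 1) + O(ln n)

Stirling: ln((10n)!) = 10n ln(10n) − 10n + O(ln n).
  S_n = 10n ln(10n) − 10n − 10n ln(n/4) + O(ln n)
      = 10n ln(10n) − 10n ln n + 10n ln 4 − 10n + O(ln n)
      = 10n ln 10 + 10n ln 4 − 10n + O(ln n)
      = 10n (ln 40 − 1) + O(ln n).
Numerically ln(40) − 1 ≈ 2.6889.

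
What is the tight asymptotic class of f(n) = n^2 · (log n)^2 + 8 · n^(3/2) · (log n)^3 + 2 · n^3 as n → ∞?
f(n) ∈ Θ(n^3)

Compare the terms by growth order. For large n, n^a · (log n)^b dominates n^a' · (log n)^b' iff a > a', or (a = a' and b > b'). Ranking the 3 terms shows the dominant one is 2 · n^3. Hence f(n) ∈ Θ(n^3).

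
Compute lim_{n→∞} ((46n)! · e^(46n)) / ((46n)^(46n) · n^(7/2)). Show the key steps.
lim = 0

Stirling: (46n)! ~ sqrt(2π·46n) · (46n/e)^(46n). Hence
  (46n)! · e^(46n) / (46n)^(46n) ~ sqrt(2π·46n).
Dividing by n^(7/2): sqrt(2π·46n) / n^(7/2) = sqrt(2π·46) · n^((1−7)/2), so the expression behaves like sqrt(2π·46) · n^((1−7)/2) → 0.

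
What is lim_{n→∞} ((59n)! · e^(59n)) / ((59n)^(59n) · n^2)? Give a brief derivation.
lim = 0

Stirling: (59n)! ~ sqrt(2π·59n) · (59n/e)^(59n). Hence
  (59n)! · e^(59n) / (59n)^(59n) ~ sqrt(2π·59n).
Dividing by n^2: sqrt(2π·59n) / n^2 = sqrt(2π·59) · n^((1−4)/2), so the expression behaves like sqrt(2π·59) · n^((1−4)/2) → 0.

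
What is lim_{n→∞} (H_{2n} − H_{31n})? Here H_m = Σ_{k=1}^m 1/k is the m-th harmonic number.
lim = ln(2/31)

Euler-Maclaurin gives H_m = ln m + γ + 1/(2m) + O(1/m^2). The γ and O(1/m) terms cancel in the difference:
  H_{2n} − H_{31n} = ln(2n) − ln(31n) + O(1/n) = ln(2/31) + O(1/n).
Hence the limit is ln(2/31).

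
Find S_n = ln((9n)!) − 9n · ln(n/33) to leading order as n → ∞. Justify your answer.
S_n ~ 9n · (ln 297 − 1) + O(ln n)

Stirling: ln((9n)!) = 9n ln(9n) − 9n + O(ln n).
  S_n = 9n ln(9n) − 9n − 9n ln(n/33) + O(ln n)
      = 9n ln(9n) − 9n ln n + 9n ln 33 − 9n + O(ln n)
      = 9n ln 9 + 9n ln 33 − 9n + O(ln n)
      = 9n (ln 297 − 1) + O(ln n).
Numerically ln(297) − 1 ≈ 4.6937.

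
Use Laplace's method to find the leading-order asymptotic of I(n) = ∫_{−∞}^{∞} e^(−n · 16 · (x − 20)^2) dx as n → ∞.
I(n) = sqrt(π/(16n))

Here φ(x) = 16 · (x − 20)^2 has its unique minimum at x* = 20 with φ(x*) = 0 and φ''(x*) = 32. Laplace's method gives
  I(n) ~ e^(−n φ(x*)) · sqrt(2π / (n · φ''(x*))) = sqrt(2π / (32n)) = sqrt(π/(16n)).
This is exact: substituting u = (x − 20)·sqrt(16n) gives I(n) = (1/sqrt(16n)) ∫_{−∞}^{∞} e^(−u^2) du = sqrt(π/(16n)).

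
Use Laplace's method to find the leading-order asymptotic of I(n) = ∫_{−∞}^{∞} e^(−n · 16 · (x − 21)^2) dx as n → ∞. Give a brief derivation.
I(n) = sqrt(π/(16n))

Here φ(x) = 16 · (x − 21)^2 has its unique minimum at x* = 21 with φ(x*) = 0 and φ''(x*) = 32. Laplace's method gives
  I(n) ~ e^(−n φ(x*)) · sqrt(2π / (n · φ''(x*))) = sqrt(2π / (32n)) = sqrt(π/(16n)).
This is exact: substituting u = (x − 21)·sqrt(16n) gives I(n) = (1/sqrt(16n)) ∫_{−∞}^{∞} e^(−u^2) du = sqrt(π/(16n)).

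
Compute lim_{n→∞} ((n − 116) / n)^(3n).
lim = e^(−348)

Rewrite as (1 − 116/n)^(3n). By the standard limit (1 + x/n)^n → e^x, we have (1 − 116/n)^n → e^(−116), and raising to the 3rd power gives e^(−348).
More precisely, ln[(1 − 116/n)^(3n)] = 3n · ln(1 − 116/n) = 3n · (-116/n + O(1/n^2)) = -348 + O(1/n) → -348.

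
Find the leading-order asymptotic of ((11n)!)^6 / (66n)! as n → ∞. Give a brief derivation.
((11n)!)^6/(66n)! ~ ((2π·11n)^(5/2) / sqrt(6)) · 6^(−6·11n)  →  0

Write N = 11n. Stirling: N! ~ sqrt(2π N)(N/e)^N and (6N)! ~ sqrt(2π·6N)·(6N/e)^(6N).
  (N!)^6/(6N)! ~ (2π N)^(6/2) (N/e)^(6N) / [sqrt(2π·6N) (6N/e)^(6N)]
     = (2π N)^(6/2) / sqrt(2π·6N) · (N/(6N))^(6N)
     = (2π N)^((6−1)/2) / sqrt(6) · 6^(−6N).
Since 6^6 > 1, the factor 6^(−6N) decays exponentially, so the ratio → 0. Substituting N = 11n gives the stated form.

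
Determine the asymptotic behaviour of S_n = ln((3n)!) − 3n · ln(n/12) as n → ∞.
S_n ~ 3n · (ln 36 − 1) + O(ln n)

Stirling: ln((3n)!) = 3n ln(3n) − 3n + O(ln n).
  S_n = 3n ln(3n) − 3n − 3n ln(n/12) + O(ln n)
      = 3n ln(3n) − 3n ln n + 3n ln 12 − 3n + O(ln n)
      = 3n ln 3 + 3n ln 12 − 3n + O(ln n)
      = 3n (ln 36 − 1) + O(ln n).
Numerically ln(36) − 1 ≈ 2.5835.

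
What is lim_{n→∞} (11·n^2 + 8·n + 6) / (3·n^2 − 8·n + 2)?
lim = 11/3

For large n the leading n^2 terms dominate both numerator and denominator. Dividing top and bottom by n^2, every other term tends to 0, leaving 11/3.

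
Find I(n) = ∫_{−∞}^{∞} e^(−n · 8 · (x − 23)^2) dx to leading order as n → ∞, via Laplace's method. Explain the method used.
I(n) = sqrt(π/(8n))

Here φ(x) = 8 · (x − 23)^2 has its unique minimum at x* = 23 with φ(x*) = 0 and φ''(x*) = 16. Laplace's method gives
  I(n) ~ e^(−n φ(x*)) · sqrt(2π / (n · φ''(x*))) = sqrt(2π / (16n)) = sqrt(π/(8n)).
This is exact: substituting u = (x − 23)·sqrt(8n) gives I(n) = (1/sqrt(8n)) ∫_{−∞}^{∞} e^(−u^2) du = sqrt(π/(8n)).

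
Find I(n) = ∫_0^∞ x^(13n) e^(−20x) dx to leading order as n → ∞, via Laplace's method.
I(n) ~ (sqrt(2π·13n) / 20) · (13n/(20e))^(13n)

Write the integrand as exp(13n ln x − 20x) and set f(x) = 13n ln x − 20x. Then f'(x) = 13n/x − 20 = 0 at x* = 13n/20, and f''(x*) = −13n/x*^2 = −20^2/(13n). Laplace's method (interior maximum) gives
  I(n) ~ e^(f(x*)) · sqrt(2π / |f''(x*)|)
        = exp(13n ln(13n/20) − 13n) · sqrt(2π · 13n / 20^2)
        = (13n/20)^(13n) e^(−13n) · sqrt(2π·13n) / 20
        = (sqrt(2π·13n) / 20) · (13n/(20e))^(13n).
This matches Γ(13n+1)/20^(13n+1) with Stirling applied to Γ.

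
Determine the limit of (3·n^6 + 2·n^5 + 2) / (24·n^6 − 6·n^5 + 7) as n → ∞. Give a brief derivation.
lim = 3/24 = 1/8

For large n the leading n^6 terms dominate both numerator and denominator. Dividing top and bottom by n^6, every other term tends to 0, leaving 3/24 = 1/8.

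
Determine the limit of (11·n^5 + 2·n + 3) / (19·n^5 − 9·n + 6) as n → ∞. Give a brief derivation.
lim = 11/19

For large n the leading n^5 terms dominate both numerator and denominator. Dividing top and bottom by n^5, every other term tends to 0, leaving 11/19.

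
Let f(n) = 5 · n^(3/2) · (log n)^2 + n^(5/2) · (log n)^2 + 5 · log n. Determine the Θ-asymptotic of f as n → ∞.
f(n) ∈ Θ(n^(5/2) · (log n)^2)

Compare the terms by growth order. For large n, n^a · (log n)^b dominates n^a' · (log n)^b' iff a > a', or (a = a' and b > b'). Ranking the 3 terms shows the dominant one is n^(5/2) · (log n)^2. Hence f(n) ∈ Θ(n^(5/2) · (log n)^2).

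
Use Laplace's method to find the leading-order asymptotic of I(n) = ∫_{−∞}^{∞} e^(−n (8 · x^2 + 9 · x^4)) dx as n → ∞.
I(n) ~ sqrt(π/(8n))

φ(x) = 8 · x^2 + 9 · x^4 has its unique global minimum at x* = 0 (since φ'(x) = 16x + 36x^3 = 0 only at x = 0 for real x with both coefficients positive, and φ → ∞ as |x| → ∞). At x* = 0, φ(0) = 0 and φ''(0) = 16. Laplace's method then gives
  I(n) ~ sqrt(2π / (n · φ''(0))) · e^(−n φ(0)) = sqrt(2π / (16n)) = sqrt(π/(8n)).
The 9 · x^4 term contributes only at subleading order (an O(1/n) relative correction).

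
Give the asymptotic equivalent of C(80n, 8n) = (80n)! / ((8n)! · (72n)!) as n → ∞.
C(80n, 8n) ~ (10000000000/387420489)^(8n) · sqrt(5/(9π·8n))

Write N = 8n. Apply Stirling to each factorial:
  (10N)! ~ sqrt(2π·10N) · (10N/e)^(10N),
  N! ~ sqrt(2π N) · (N/e)^N,
  (9N)! ~ sqrt(2π·9N) · (9N/e)^(9N).
The exponential factors combine to (10N)^(10N) / (N^N · (9N)^(9N)) = 10^(10N)/9^(9N) = (10^10/9^9)^N = (10000000000/387420489)^N.
The square-root prefactors combine to sqrt(2π·10N) / (sqrt(2π N)·sqrt(2π·9N)) = sqrt(10 / (2π·9·N)) = sqrt(5/(9π·8n)).
Substituting N = 8n: C(80n, 8n) ~ (10000000000/387420489)^(8n) · sqrt(5/(9π·8n)).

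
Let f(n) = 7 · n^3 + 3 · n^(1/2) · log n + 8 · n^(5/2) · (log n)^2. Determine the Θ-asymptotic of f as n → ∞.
f(n) ∈ Θ(n^3)

Compare the terms by growth order. For large n, n^a · (log n)^b dominates n^a' · (log n)^b' iff a > a', or (a = a' and b > b'). Ranking the 3 terms shows the dominant one is 7 · n^3. Hence f(n) ∈ Θ(n^3).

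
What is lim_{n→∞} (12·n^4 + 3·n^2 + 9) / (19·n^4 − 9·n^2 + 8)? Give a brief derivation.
lim = 12/19

For large n the leading n^4 terms dominate both numerator and denominator. Dividing top and bottom by n^4, every other term tends to 0, leaving 12/19.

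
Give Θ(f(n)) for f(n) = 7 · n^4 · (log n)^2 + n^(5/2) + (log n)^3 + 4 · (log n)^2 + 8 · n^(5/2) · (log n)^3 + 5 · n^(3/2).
f(n) ∈ Θ(n^4 · (log n)^2)

Compare the terms by growth order. For large n, n^a · (log n)^b dominates n^a' · (log n)^b' iff a > a', or (a = a' and b > b'). Ranking the 6 terms shows the dominant one is 7 · n^4 · (log n)^2. Hence f(n) ∈ Θ(n^4 · (log n)^2).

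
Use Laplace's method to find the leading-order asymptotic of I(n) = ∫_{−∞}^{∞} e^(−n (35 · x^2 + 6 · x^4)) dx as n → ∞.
I(n) ~ sqrt(π/(35n))

φ(x) = 35 · x^2 + 6 · x^4 has its unique global minimum at x* = 0 (since φ'(x) = 70x + 24x^3 = 0 only at x = 0 for real x with both coefficients positive, and φ → ∞ as |x| → ∞). At x* = 0, φ(0) = 0 and φ''(0) = 70. Laplace's method then gives
  I(n) ~ sqrt(2π / (n · φ''(0))) · e^(−n φ(0)) = sqrt(2π / (70n)) = sqrt(π/(35n)).
The 6 · x^4 term contributes only at subleading order (an O(1/n) relative correction).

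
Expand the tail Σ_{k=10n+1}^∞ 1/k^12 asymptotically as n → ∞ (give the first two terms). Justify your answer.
Σ_{k>10n} 1/k^12 = 1/(11 · (10n)^11) − 1/(2 · (10n)^12) + O(1/(10n)^13)

Compare to the integral: ∫_{10n}^∞ x^(−12) dx = [−x^(−11)/11]_{10n}^∞ = 1/((12−1)·(10n)^11). The Euler-Maclaurin correction adds −f(10n)/2 = −1/(2·(10n)^12). Euler-Maclaurin then gives
  Σ_{k>10n} 1/k^12 = ∫_{10n}^∞ dx/x^12 − 1/(2·(10n)^12) + O(1/(10n)^13).
(Equivalently this is ζ(12) − Σ_{k≤10n} 1/k^12.)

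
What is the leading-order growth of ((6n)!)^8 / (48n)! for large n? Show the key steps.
((6n)!)^8/(48n)! ~ ((2π·6n)^(7/2) / sqrt(8)) · 8^(−8·6n)  →  0

Write N = 6n. Stirling: N! ~ sqrt(2π N)(N/e)^N and (8N)! ~ sqrt(2π·8N)·(8N/e)^(8N).
  (N!)^8/(8N)! ~ (2π N)^(8/2) (N/e)^(8N) / [sqrt(2π·8N) (8N/e)^(8N)]
     = (2π N)^(8/2) / sqrt(2π·8N) · (N/(8N))^(8N)
     = (2π N)^((8−1)/2) / sqrt(8) · 8^(−8N).
Since 8^8 > 1, the factor 8^(−8N) decays exponentially, so the ratio → 0. Substituting N = 6n gives the stated form.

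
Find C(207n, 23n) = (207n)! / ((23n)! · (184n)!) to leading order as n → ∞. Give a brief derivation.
C(207n, 23n) ~ (387420489/16777216)^(23n) · sqrt(9/(16π·23n))

Write N = 23n. Apply Stirling to each factorial:
  (9N)! ~ sqrt(2π·9N) · (9N/e)^(9N),
  N! ~ sqrt(2π N) · (N/e)^N,
  (8N)! ~ sqrt(2π·8N) · (8N/e)^(8N).
The exponential factors combine to (9N)^(9N) / (N^N · (8N)^(8N)) = 9^(9N)/8^(8N) = (9^9/8^8)^N = (387420489/16777216)^N.
The square-root prefactors combine to sqrt(2π·9N) / (sqrt(2π N)·sqrt(2π·8N)) = sqrt(9 / (2π·8·N)) = sqrt(9/(16π·23n)).
Substituting N = 23n: C(207n, 23n) ~ (387420489/16777216)^(23n) · sqrt(9/(16π·23n)).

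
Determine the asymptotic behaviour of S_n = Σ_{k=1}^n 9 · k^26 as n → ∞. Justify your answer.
S_n ~ n^27 / 3

By integral comparison (Euler-Maclaurin), Σ_{k=1}^n 9 · k^26 = 9 · ∫_0^n x^26 dx + O(n^26) = 9 · n^27/27 = n^27 / 3 + O(n^26). (Equivalently, Faulhaber's formula gives the same leading term.)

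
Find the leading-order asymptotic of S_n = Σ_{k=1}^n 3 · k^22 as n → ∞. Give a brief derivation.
S_n ~ 3 · n^23 / 23

By integral comparison (Euler-Maclaurin), Σ_{k=1}^n 3 · k^22 = 3 · ∫_0^n x^22 dx + O(n^22) = 3 · n^23/23 + O(n^22). (Equivalently, Faulhaber's formula gives the same leading term.)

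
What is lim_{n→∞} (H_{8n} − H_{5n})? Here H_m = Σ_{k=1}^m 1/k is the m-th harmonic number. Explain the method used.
lim = ln(8/5)

Euler-Maclaurin gives H_m = ln m + γ + 1/(2m) + O(1/m^2). The γ and O(1/m) terms cancel in the difference:
  H_{8n} − H_{5n} = ln(8n) − ln(5n) + O(1/n) = ln(8/5) + O(1/n).
Hence the limit is ln(8/5).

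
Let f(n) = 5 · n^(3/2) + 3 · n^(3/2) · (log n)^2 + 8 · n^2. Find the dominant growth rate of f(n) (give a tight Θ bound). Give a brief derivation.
f(n) ∈ Θ(n^2)

Compare the terms by growth order. For large n, n^a · (log n)^b dominates n^a' · (log n)^b' iff a > a', or (a = a' and b > b'). Ranking the 3 terms shows the dominant one is 8 · n^2. Hence f(n) ∈ Θ(n^2).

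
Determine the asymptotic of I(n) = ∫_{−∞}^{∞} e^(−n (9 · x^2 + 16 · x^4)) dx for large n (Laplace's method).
I(n) ~ sqrt(π/(9n))

φ(x) = 9 · x^2 + 16 · x^4 has its unique global minimum at x* = 0 (since φ'(x) = 18x + 64x^3 = 0 only at x = 0 for real x with both coefficients positive, and φ → ∞ as |x| → ∞). At x* = 0, φ(0) = 0 and φ''(0) = 18. Laplace's method then gives
  I(n) ~ sqrt(2π / (n · φ''(0))) · e^(−n φ(0)) = sqrt(2π / (18n)) = sqrt(π/(9n)).
The 16 · x^4 term contributes only at subleading order (an O(1/n) relative correction).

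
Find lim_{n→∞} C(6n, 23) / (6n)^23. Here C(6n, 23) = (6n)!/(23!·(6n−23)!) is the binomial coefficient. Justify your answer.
lim = 1/23! = 1/25852016738884976640000

With N = 6n → ∞: C(N, 23) / N^23 = [N(N−1)…(N−22)] / (23! · N^23) = (1/23!) · 1 · (1 − 1/(6n)) · … · (1 − 22/(6n)). Each factor → 1 as N → ∞, so the limit is 1/23! = 1/25852016738884976640000.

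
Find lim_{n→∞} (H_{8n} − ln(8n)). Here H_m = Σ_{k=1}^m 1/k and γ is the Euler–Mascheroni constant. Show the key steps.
lim = γ

By Euler-Maclaurin, H_m = ln m + γ + O(1/m). So
  H_{8n} − ln(8n) = ln(8n) + γ − ln(8n) + O(1/n)
                       = ln(8/8) + γ + O(1/n).
Hence the limit is γ (since ln 1 = 0).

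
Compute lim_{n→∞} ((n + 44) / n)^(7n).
lim = e^308

Rewrite as (1 + 44/n)^(7n). By the standard limit (1 + x/n)^n → e^x, we have (1 + 44/n)^n → e^44, and raising to the 7th power gives e^308.
More precisely, ln[(1 + 44/n)^(7n)] = 7n · ln(1 + 44/n) = 7n · (44/n + O(1/n^2)) = 308 + O(1/n) → 308.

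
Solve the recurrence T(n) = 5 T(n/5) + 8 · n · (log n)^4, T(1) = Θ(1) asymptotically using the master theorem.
T(n) = Θ(n · (log n)^5)

Here log_5 5 = 1 and f(n) = 8 · n · (log n)^4 = Θ(n^(log_5 5) · (log n)^4). This is the extended Case 2 of the master theorem (f matches the critical exponent up to log factors), giving T(n) = Θ(n^(log_5 5) · (log n)^(4+1)) = Θ(n · (log n)^5).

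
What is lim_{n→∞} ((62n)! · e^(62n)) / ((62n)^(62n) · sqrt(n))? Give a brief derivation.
lim = sqrt(2π·62)

Stirling: (62n)! ~ sqrt(2π·62n) · (62n/e)^(62n). Hence
  (62n)! · e^(62n) / (62n)^(62n) ~ sqrt(2π·62n).
Dividing by sqrt(n): sqrt(2π·62n) / sqrt(n) = sqrt(2π·62) · n^((1−1)/2), so the limit is sqrt(2π·62).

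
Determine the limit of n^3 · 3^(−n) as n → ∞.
lim = 0

Exponentials with base > 1 dominate every fixed polynomial: for any fixed c, n^c / 3^n → 0 as n → ∞ (e.g. by the ratio test, or by writing 3^n = e^(n ln 3) and noting e^(n ln 3) / n^c → ∞). Hence n^3 · 3^(−n) = n^3 / 3^n → 0.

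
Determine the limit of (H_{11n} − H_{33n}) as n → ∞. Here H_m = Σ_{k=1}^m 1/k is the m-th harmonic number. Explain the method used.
lim = ln(11/33) = −ln 3

Euler-Maclaurin gives H_m = ln m + γ + 1/(2m) + O(1/m^2). The γ and O(1/m) terms cancel in the difference:
  H_{11n} − H_{33n} = ln(11n) − ln(33n) + O(1/n) = ln(11/33) + O(1/n).
Hence the limit is ln(11/33) = −ln 3.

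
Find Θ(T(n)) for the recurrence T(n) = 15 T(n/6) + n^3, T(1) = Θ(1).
T(n) = Θ(n^3)

log_6 15 ≈ 1.511. f(n) = n^3 dominates n^(log_6 15) since 3 > 1.511, and the regularity condition a·f(n/b) = 15·(n/6)^3 = (15/216)·n^3 ≤ c·f(n) holds with c = 15/216 ≈ 0.0694 < 1. So this is Case 3: T(n) = Θ(f(n)) = Θ(n^3).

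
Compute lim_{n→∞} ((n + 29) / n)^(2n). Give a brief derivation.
lim = e^58

Rewrite as (1 + 29/n)^(2n). By the standard limit (1 + x/n)^n → e^x, we have (1 + 29/n)^n → e^29, and raising to the 2nd power gives e^58.
More precisely, ln[(1 + 29/n)^(2n)] = 2n · ln(1 + 29/n) = 2n · (29/n + O(1/n^2)) = 58 + O(1/n) → 58.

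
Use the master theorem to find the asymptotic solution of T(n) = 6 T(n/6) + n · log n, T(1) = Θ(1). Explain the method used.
T(n) = Θ(n · (log n)^2)

Here log_6 6 = 1 and f(n) = n · log n = Θ(n^(log_6 6) · (log n)^1). This is the extended Case 2 of the master theorem (f matches the critical exponent up to log factors), giving T(n) = Θ(n^(log_6 6) · (log n)^(1+1)) = Θ(n · (log n)^2).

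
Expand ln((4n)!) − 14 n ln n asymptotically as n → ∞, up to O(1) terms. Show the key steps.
ln((4n)!) − 14 n ln n = −10 n ln n + 4(ln 4 − 1) n + (1/2) ln(2π·4n) + O(1/n)

Stirling: ln((4n)!) = 4n ln(4n) − 4n + (1/2) ln(2π·4n) + O(1/n).
Expand 4n ln(4n) = 4n (ln n + ln 4) = 4n ln n + 4n ln 4.
Subtract 14n ln n: leading term is (4 − 14) n ln n = −10 n ln n. The next term is 4n ln 4 − 4n = 4(ln 4 − 1) n. Then the (1/2) ln(2π·4n) correction.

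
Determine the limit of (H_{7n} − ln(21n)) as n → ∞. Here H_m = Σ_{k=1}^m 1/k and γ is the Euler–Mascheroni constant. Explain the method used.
lim = −ln 3 + γ

By Euler-Maclaurin, H_m = ln m + γ + O(1/m). So
  H_{7n} − ln(21n) = ln(7n) + γ − ln(21n) + O(1/n)
                       = ln(7/21) + γ + O(1/n).
Hence the limit is ln(7/21) + γ (= −ln 3).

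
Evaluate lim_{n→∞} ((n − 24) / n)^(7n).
lim = e^(−168)

Rewrite as (1 − 24/n)^(7n). By the standard limit (1 + x/n)^n → e^x, we have (1 − 24/n)^n → e^(−24), and raising to the 7th power gives e^(−168).
More precisely, ln[(1 − 24/n)^(7n)] = 7n · ln(1 − 24/n) = 7n · (-24/n + O(1/n^2)) = -168 + O(1/n) → -168.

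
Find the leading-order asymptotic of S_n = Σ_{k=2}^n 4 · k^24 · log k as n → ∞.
S_n ~ 4 · n^25 log n / 25 − 4 · n^25 / 625

By integral comparison, S_n = ∫_1^n 4 · x^24 · log x dx + O(n^24 · log n). For the integral, ∫ x^24 log x dx = n^25 log n / 25 − n^25/625 (integration by parts). Hence S_n ~ 4 · n^25 log n / 25 − 4 · n^25 / 625.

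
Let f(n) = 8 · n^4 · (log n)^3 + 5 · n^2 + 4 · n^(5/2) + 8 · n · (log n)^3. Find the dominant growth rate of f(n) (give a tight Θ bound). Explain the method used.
f(n) ∈ Θ(n^4 · (log n)^3)

Compare the terms by growth order. For large n, n^a · (log n)^b dominates n^a' · (log n)^b' iff a > a', or (a = a' and b > b'). Ranking the 4 terms shows the dominant one is 8 · n^4 · (log n)^3. Hence f(n) ∈ Θ(n^4 · (log n)^3).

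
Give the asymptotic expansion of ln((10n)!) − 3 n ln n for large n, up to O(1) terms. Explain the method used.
ln((10n)!) − 3 n ln n = 7 n ln n + 10(ln 10 − 1) n + (1/2) ln(2π·10n) + O(1/n)

Stirling: ln((10n)!) = 10n ln(10n) − 10n + (1/2) ln(2π·10n) + O(1/n).
Expand 10n ln(10n) = 10n (ln n + ln 10) = 10n ln n + 10n ln 10.
Subtract 3n ln n: leading term is (10 − 3) n ln n = 7 n ln n. The next term is 10n ln 10 − 10n = 10(ln 10 − 1) n. Then the (1/2) ln(2π·10n) correction.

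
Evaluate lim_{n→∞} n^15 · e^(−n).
lim = 0

Exponentials with base > 1 dominate every fixed polynomial: for any fixed c, n^c / e^n → 0 as n → ∞ (e.g. by the ratio test, or since e^n grows faster than any power of n). Hence n^15 · e^(−n) = n^15 / e^n → 0.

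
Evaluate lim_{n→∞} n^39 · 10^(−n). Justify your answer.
lim = 0

Exponentials with base > 1 dominate every fixed polynomial: for any fixed c, n^c / 10^n → 0 as n → ∞ (e.g. by the ratio test, or by writing 10^n = e^(n ln 10) and noting e^(n ln 10) / n^c → ∞). Hence n^39 · 10^(−n) = n^39 / 10^n → 0.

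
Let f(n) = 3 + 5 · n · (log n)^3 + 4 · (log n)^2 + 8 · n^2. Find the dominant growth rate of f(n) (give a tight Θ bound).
f(n) ∈ Θ(n^2)

Compare the terms by growth order. For large n, n^a · (log n)^b dominates n^a' · (log n)^b' iff a > a', or (a = a' and b > b'). Ranking the 4 terms shows the dominant one is 8 · n^2. Hence f(n) ∈ Θ(n^2).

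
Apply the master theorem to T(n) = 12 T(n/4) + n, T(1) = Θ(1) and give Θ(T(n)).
T(n) = Θ(n^(log_4 12))

Master theorem: compare f(n) = n to n^(log_4 12) where log_4 12 ≈ 1.792. Since 1 < log_4 12, we have f(n) = O(n^(log_4 12 − ε)) for some ε > 0 — Case 1. Hence T(n) = Θ(n^(log_4 12)).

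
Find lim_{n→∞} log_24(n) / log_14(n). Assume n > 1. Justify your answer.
lim = ln(14) / ln(24) = log_24(14)

Change of base: log_24(n) = ln n / ln 24 and log_14(n) = ln n / ln 14. The ratio is (ln n / ln 24) · (ln 14 / ln n) = ln 14 / ln 24, a constant independent of n. So the limit is ln 14 / ln 24 = log_24(14).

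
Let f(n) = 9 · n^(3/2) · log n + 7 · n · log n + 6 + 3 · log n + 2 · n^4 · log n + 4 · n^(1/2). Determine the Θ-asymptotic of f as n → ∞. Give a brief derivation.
f(n) ∈ Θ(n^4 · log n)

Compare the terms by growth order. For large n, n^a · (log n)^b dominates n^a' · (log n)^b' iff a > a', or (a = a' and b > b'). Ranking the 6 terms shows the dominant one is 2 · n^4 · log n. Hence f(n) ∈ Θ(n^4 · log n).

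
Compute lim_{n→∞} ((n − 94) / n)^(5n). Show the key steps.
lim = e^(−470)

Rewrite as (1 − 94/n)^(5n). By the standard limit (1 + x/n)^n → e^x, we have (1 − 94/n)^n → e^(−94), and raising to the 5th power gives e^(−470).
More precisely, ln[(1 − 94/n)^(5n)] = 5n · ln(1 − 94/n) = 5n · (-94/n + O(1/n^2)) = -470 + O(1/n) → -470.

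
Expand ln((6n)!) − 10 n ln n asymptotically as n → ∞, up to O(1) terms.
ln((6n)!) − 10 n ln n = −4 n ln n + 6(ln 6 − 1) n + (1/2) ln(2π·6n) + O(1/n)

Stirling: ln((6n)!) = 6n ln(6n) − 6n + (1/2) ln(2π·6n) + O(1/n).
Expand 6n ln(6n) = 6n (ln n + ln 6) = 6n ln n + 6n ln 6.
Subtract 10n ln n: leading term is (6 − 10) n ln n = −4 n ln n. The next term is 6n ln 6 − 6n = 6(ln 6 − 1) n. Then the (1/2) ln(2π·6n) correction.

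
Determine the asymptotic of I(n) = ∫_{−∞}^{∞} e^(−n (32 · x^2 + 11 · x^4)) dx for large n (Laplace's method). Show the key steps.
I(n) ~ sqrt(π/(32n))

φ(x) = 32 · x^2 + 11 · x^4 has its unique global minimum at x* = 0 (since φ'(x) = 64x + 44x^3 = 0 only at x = 0 for real x with both coefficients positive, and φ → ∞ as |x| → ∞). At x* = 0, φ(0) = 0 and φ''(0) = 64. Laplace's method then gives
  I(n) ~ sqrt(2π / (n · φ''(0))) · e^(−n φ(0)) = sqrt(2π / (64n)) = sqrt(π/(32n)).
The 11 · x^4 term contributes only at subleading order (an O(1/n) relative correction).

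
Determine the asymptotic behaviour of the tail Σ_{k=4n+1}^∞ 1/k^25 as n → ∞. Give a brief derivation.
Σ_{k>4n} 1/k^25 ~ 1/(24 · (4n)^24)

Compare to the integral: ∫_{4n}^∞ x^(−25) dx = [−x^(−24)/24]_{4n}^∞ = 1/((25−1)·(4n)^24). Euler-Maclaurin then gives
  Σ_{k>4n} 1/k^25 = ∫_{4n}^∞ dx/x^25 − 1/(2·(4n)^25) + O(1/(4n)^26).
(Equivalently this is ζ(25) − Σ_{k≤4n} 1/k^25.)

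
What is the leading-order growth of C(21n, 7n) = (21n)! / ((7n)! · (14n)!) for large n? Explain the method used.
C(21n, 7n) ~ (27/4)^(7n) · sqrt(3/(4π·7n))

Write N = 7n. Apply Stirling to each factorial:
  (3N)! ~ sqrt(2π·3N) · (3N/e)^(3N),
  N! ~ sqrt(2π N) · (N/e)^N,
  (2N)! ~ sqrt(2π·2N) · (2N/e)^(2N).
The exponential factors combine to (3N)^(3N) / (N^N · (2N)^(2N)) = 3^(3N)/2^(2N) = (3^3/2^2)^N = (27/4)^N.
The square-root prefactors combine to sqrt(2π·3N) / (sqrt(2π N)·sqrt(2π·2N)) = sqrt(3 / (2π·2·N)) = sqrt(3/(4π·7n)).
Substituting N = 7n: C(21n, 7n) ~ (27/4)^(7n) · sqrt(3/(4π·7n)).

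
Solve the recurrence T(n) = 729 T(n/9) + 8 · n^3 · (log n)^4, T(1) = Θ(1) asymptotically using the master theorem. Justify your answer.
T(n) = Θ(n^3 · (log n)^5)

Here log_9 729 = 3 and f(n) = 8 · n^3 · (log n)^4 = Θ(n^(log_9 729) · (log n)^4). This is the extended Case 2 of the master theorem (f matches the critical exponent up to log factors), giving T(n) = Θ(n^(log_9 729) · (log n)^(4+1)) = Θ(n^3 · (log n)^5).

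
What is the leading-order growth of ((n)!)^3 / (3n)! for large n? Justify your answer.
((n)!)^3/(3n)! ~ ((2π·n)^(2/2) / sqrt(3)) · 3^(−3·n)  →  0

Write N = n. Stirling: N! ~ sqrt(2π N)(N/e)^N and (3N)! ~ sqrt(2π·3N)·(3N/e)^(3N).
  (N!)^3/(3N)! ~ (2π N)^(3/2) (N/e)^(3N) / [sqrt(2π·3N) (3N/e)^(3N)]
     = (2π N)^(3/2) / sqrt(2π·3N) · (N/(3N))^(3N)
     = (2π N)^((3−1)/2) / sqrt(3) · 3^(−3N).
Since 3^3 > 1, the factor 3^(−3N) decays exponentially, so the ratio → 0. Substituting N = n gives the stated form.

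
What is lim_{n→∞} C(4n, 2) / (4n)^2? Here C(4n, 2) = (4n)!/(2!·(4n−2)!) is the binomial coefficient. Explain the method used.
lim = 1/2! = 1/2

With N = 4n → ∞: C(N, 2) / N^2 = [N(N−1)…(N−1)] / (2! · N^2) = (1/2!) · 1 · (1 − 1/(4n)). Each factor → 1 as N → ∞, so the limit is 1/2! = 1/2.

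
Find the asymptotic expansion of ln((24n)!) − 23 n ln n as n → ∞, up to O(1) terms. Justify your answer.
ln((24n)!) − 23 n ln n = n ln n + 24(ln 24 − 1) n + (1/2) ln(2π·24n) + O(1/n)

Stirling: ln((24n)!) = 24n ln(24n) − 24n + (1/2) ln(2π·24n) + O(1/n).
Expand 24n ln(24n) = 24n (ln n + ln 24) = 24n ln n + 24n ln 24.
Subtract 23n ln n: leading term is (24 − 23) n ln n = n ln n. The next term is 24n ln 24 − 24n = 24(ln 24 − 1) n. Then the (1/2) ln(2π·24n) correction.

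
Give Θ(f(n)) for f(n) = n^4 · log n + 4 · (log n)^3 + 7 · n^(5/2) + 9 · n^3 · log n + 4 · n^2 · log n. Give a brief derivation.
f(n) ∈ Θ(n^4 · log n)

Compare the terms by growth order. For large n, n^a · (log n)^b dominates n^a' · (log n)^b' iff a > a', or (a = a' and b > b'). Ranking the 5 terms shows the dominant one is n^4 · log n. Hence f(n) ∈ Θ(n^4 · log n).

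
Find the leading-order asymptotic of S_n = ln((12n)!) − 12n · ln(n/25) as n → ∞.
S_n ~ 12n · (ln 300 − 1) + O(ln n)

Stirling: ln((12n)!) = 12n ln(12n) − 12n + O(ln n).
  S_n = 12n ln(12n) − 12n − 12n ln(n/25) + O(ln n)
      = 12n ln(12n) − 12n ln n + 12n ln 25 − 12n + O(ln n)
      = 12n ln 12 + 12n ln 25 − 12n + O(ln n)
      = 12n (ln 300 − 1) + O(ln n).
Numerically ln(300) − 1 ≈ 4.7038.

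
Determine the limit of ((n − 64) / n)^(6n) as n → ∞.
lim = e^(−384)

Rewrite as (1 − 64/n)^(6n). By the standard limit (1 + x/n)^n → e^x, we have (1 − 64/n)^n → e^(−64), and raising to the 6th power gives e^(−384).
More precisely, ln[(1 − 64/n)^(6n)] = 6n · ln(1 − 64/n) = 6n · (-64/n + O(1/n^2)) = -384 + O(1/n) → -384.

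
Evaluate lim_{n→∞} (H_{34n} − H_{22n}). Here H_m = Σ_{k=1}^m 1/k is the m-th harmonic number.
lim = ln(34/22) = ln(17/11)

Euler-Maclaurin gives H_m = ln m + γ + 1/(2m) + O(1/m^2). The γ and O(1/m) terms cancel in the difference:
  H_{34n} − H_{22n} = ln(34n) − ln(22n) + O(1/n) = ln(34/22) + O(1/n).
Hence the limit is ln(34/22) = ln(17/11).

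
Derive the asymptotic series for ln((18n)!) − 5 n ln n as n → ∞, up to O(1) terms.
ln((18n)!) − 5 n ln n = 13 n ln n + 18(ln 18 − 1) n + (1/2) ln(2π·18n) + O(1/n)

Stirling: ln((18n)!) = 18n ln(18n) − 18n + (1/2) ln(2π·18n) + O(1/n).
Expand 18n ln(18n) = 18n (ln n + ln 18) = 18n ln n + 18n ln 18.
Subtract 5n ln n: leading term is (18 − 5) n ln n = 13 n ln n. The next term is 18n ln 18 − 18n = 18(ln 18 − 1) n. Then the (1/2) ln(2π·18n) correction.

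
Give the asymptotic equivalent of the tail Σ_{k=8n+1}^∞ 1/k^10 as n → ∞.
Σ_{k>8n} 1/k^10 ~ 1/(9 · (8n)^9)

Compare to the integral: ∫_{8n}^∞ x^(−10) dx = [−x^(−9)/9]_{8n}^∞ = 1/((10−1)·(8n)^9). Euler-Maclaurin then gives
  Σ_{k>8n} 1/k^10 = ∫_{8n}^∞ dx/x^10 − 1/(2·(8n)^10) + O(1/(8n)^11).
(Equivalently this is ζ(10) − Σ_{k≤8n} 1/k^10.)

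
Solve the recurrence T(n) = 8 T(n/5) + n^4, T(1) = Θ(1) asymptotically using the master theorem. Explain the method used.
T(n) = Θ(n^4)

log_5 8 ≈ 1.292. f(n) = n^4 dominates n^(log_5 8) since 4 > 1.292, and the regularity condition a·f(n/b) = 8·(n/5)^4 = (8/625)·n^4 ≤ c·f(n) holds with c = 8/625 ≈ 0.0128 < 1. So this is Case 3: T(n) = Θ(f(n)) = Θ(n^4).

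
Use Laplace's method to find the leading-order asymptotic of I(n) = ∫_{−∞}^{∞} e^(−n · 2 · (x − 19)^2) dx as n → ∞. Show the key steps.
I(n) = sqrt(π/(2n))

Here φ(x) = 2 · (x − 19)^2 has its unique minimum at x* = 19 with φ(x*) = 0 and φ''(x*) = 4. Laplace's method gives
  I(n) ~ e^(−n φ(x*)) · sqrt(2π / (n · φ''(x*))) = sqrt(2π / (4n)) = sqrt(π/(2n)).
This is exact: substituting u = (x − 19)·sqrt(2n) gives I(n) = (1/sqrt(2n)) ∫_{−∞}^{∞} e^(−u^2) du = sqrt(π/(2n)).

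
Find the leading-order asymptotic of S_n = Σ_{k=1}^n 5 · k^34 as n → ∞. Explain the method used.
S_n ~ n^35 / 7

By integral comparison (Euler-Maclaurin), Σ_{k=1}^n 5 · k^34 = 5 · ∫_0^n x^34 dx + O(n^34) = 5 · n^35/35 = n^35 / 7 + O(n^34). (Equivalently, Faulhaber's formula gives the same leading term.)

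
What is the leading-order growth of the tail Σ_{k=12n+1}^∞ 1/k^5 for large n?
Σ_{k>12n} 1/k^5 ~ 1/(4 · (12n)^4)

Compare to the integral: ∫_{12n}^∞ x^(−5) dx = [−x^(−4)/4]_{12n}^∞ = 1/((5−1)·(12n)^4). Euler-Maclaurin then gives
  Σ_{k>12n} 1/k^5 = ∫_{12n}^∞ dx/x^5 − 1/(2·(12n)^5) + O(1/(12n)^6).
(Equivalently this is ζ(5) − Σ_{k≤12n} 1/k^5.)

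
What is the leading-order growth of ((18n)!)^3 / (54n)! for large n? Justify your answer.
((18n)!)^3/(54n)! ~ ((2π·18n)^(2/2) / sqrt(3)) · 3^(−3·18n)  →  0

Write N = 18n. Stirling: N! ~ sqrt(2π N)(N/e)^N and (3N)! ~ sqrt(2π·3N)·(3N/e)^(3N).
  (N!)^3/(3N)! ~ (2π N)^(3/2) (N/e)^(3N) / [sqrt(2π·3N) (3N/e)^(3N)]
     = (2π N)^(3/2) / sqrt(2π·3N) · (N/(3N))^(3N)
     = (2π N)^((3−1)/2) / sqrt(3) · 3^(−3N).
Since 3^3 > 1, the factor 3^(−3N) decays exponentially, so the ratio → 0. Substituting N = 18n gives the stated form.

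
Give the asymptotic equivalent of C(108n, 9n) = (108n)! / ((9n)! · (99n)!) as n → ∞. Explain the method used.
C(108n, 9n) ~ (8916100448256/285311670611)^(9n) · sqrt(6/(11π·9n))

Write N = 9n. Apply Stirling to each factorial:
  (12N)! ~ sqrt(2π·12N) · (12N/e)^(12N),
  N! ~ sqrt(2π N) · (N/e)^N,
  (11N)! ~ sqrt(2π·11N) · (11N/e)^(11N).
The exponential factors combine to (12N)^(12N) / (N^N · (11N)^(11N)) = 12^(12N)/11^(11N) = (12^12/11^11)^N = (8916100448256/285311670611)^N.
The square-root prefactors combine to sqrt(2π·12N) / (sqrt(2π N)·sqrt(2π·11N)) = sqrt(12 / (2π·11·N)) = sqrt(6/(11π·9n)).
Substituting N = 9n: C(108n, 9n) ~ (8916100448256/285311670611)^(9n) · sqrt(6/(11π·9n)).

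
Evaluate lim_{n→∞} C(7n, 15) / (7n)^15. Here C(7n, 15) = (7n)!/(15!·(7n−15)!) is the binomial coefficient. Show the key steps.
lim = 1/15! = 1/1307674368000

With N = 7n → ∞: C(N, 15) / N^15 = [N(N−1)…(N−14)] / (15! · N^15) = (1/15!) · 1 · (1 − 1/(7n)) · … · (1 − 14/(7n)). Each factor → 1 as N → ∞, so the limit is 1/15! = 1/1307674368000.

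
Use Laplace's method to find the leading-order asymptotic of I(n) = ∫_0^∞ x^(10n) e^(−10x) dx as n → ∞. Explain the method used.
I(n) ~ (sqrt(2π·10n) / 10) · (10n/(10e))^(10n)

Write the integrand as exp(10n ln x − 10x) and set f(x) = 10n ln x − 10x. Then f'(x) = 10n/x − 10 = 0 at x* = 10n/10, and f''(x*) = −10n/x*^2 = −10^2/(10n). Laplace's method (interior maximum) gives
  I(n) ~ e^(f(x*)) · sqrt(2π / |f''(x*)|)
        = exp(10n ln(10n/10) − 10n) · sqrt(2π · 10n / 10^2)
        = (10n/10)^(10n) e^(−10n) · sqrt(2π·10n) / 10
        = (sqrt(2π·10n) / 10) · (10n/(10e))^(10n).
This matches Γ(10n+1)/10^(10n+1) with Stirling applied to Γ.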